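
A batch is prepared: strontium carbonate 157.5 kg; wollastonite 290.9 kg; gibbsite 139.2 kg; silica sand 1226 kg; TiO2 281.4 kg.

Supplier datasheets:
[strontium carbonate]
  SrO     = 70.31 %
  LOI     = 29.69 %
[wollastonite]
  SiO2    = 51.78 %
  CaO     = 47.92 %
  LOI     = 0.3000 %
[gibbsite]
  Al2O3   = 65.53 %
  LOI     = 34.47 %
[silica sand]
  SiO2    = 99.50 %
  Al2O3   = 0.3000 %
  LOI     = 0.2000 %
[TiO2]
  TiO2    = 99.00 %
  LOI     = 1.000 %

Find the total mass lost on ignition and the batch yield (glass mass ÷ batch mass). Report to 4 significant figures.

Every computation holds full float precision at each step; rounding to four significant digits governs each working value as displayed; every reported figure is rounded only once. All derived quantities, including LOI, five oxide percentages, totals, net glass mass, the yield, are recomputed from the weighed amounts for 1994 kg of glass in full precision, as they appear in the problem or the answer.
Material-by-material LOI:
  strontium carbonate: 157.5 × 0.2969 = 46.76 kg
  wollastonite: 290.9 × 0.003000 = 0.8727 kg
  gibbsite: 139.2 × 0.3447 = 47.98 kg
  silica sand: 1226 × 0.002000 = 2.452 kg
  TiO2: 281.4 × 0.01000 = 2.814 kg
Total LOI = 100.9 kg
Glass = batch − LOI = 2095 − 100.9 = 1994 kg

LOI loss = 100.9 kg; glass = 1994 kg; yield = 95.18%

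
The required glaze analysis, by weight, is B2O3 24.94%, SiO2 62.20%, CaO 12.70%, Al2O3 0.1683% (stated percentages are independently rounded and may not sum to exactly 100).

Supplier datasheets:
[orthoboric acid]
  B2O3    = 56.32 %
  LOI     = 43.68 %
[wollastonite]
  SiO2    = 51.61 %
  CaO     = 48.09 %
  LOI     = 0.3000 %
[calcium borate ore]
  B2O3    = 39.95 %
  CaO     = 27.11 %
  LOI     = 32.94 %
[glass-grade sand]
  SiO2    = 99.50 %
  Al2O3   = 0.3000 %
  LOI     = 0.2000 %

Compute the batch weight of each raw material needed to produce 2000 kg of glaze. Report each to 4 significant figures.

All internal work runs at exact precision through the solve — intermediates appear, rounded to 4 significant figures, across the worked steps — every reported result receives exactly one rounding; derived quantities are re-derived at exact precision (the yield, ignition loss, four oxide percentages, glass mass, totals) from the batch weights for 2000 kg of glass, precisely as stated by problem or answer.
The oxide mass targets at 2000 kg glaze:
  B2O3: 24.94% × 2000 = 498.8 kg
  SiO2: 62.20% × 2000 = 1244 kg
  CaO: 12.70% × 2000 = 254.0 kg
  Al2O3: 0.1683% × 2000 = 3.366 kg
Sums-versus-targets review using the reported weights, against the basis in use (delivered sums recover each target given rounding of the digits):
  B2O3: 532.2·0.5632 + 498.3·0.3995 = 498.8 kg (target 498.8 kg)
  SiO2: 247.3·0.5161 + 1122·0.9950 = 1244 kg (target 1244 kg)
  CaO: 247.3·0.4809 + 498.3·0.2711 = 254.0 kg (target 254.0 kg)
  Al2O3: 1122·0.003000 = 3.366 kg (target 3.366 kg)
Glass-mass bookkeeping: whole batch net of LOI = 2000 kg (summing oxide targets gives 2000 kg; against the stated basis, 2000 kg — differing by rounding only).
Adding the batch up: Σ batch = 2400 kg; the LOI term Σ batch·LOI equals 399.6 kg; as yield: glass ÷ batch → 83.35%.

Batch per 2000 kg glaze:
  orthoboric acid: 532.2 kg
  wollastonite: 247.3 kg
  calcium borate ore: 498.3 kg
  glass-grade sand: 1122 kg
Total batch = 2400 kg; LOI loss = 399.6 kg; yield = 83.35%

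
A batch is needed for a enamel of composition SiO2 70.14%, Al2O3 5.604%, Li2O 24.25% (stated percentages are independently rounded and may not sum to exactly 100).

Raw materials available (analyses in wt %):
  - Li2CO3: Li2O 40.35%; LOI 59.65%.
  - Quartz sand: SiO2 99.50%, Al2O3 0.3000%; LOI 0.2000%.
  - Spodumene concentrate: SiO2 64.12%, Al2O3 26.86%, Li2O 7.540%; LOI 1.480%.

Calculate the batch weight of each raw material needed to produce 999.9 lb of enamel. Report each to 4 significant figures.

Intermediates are printed rounded to 4 significant digits within the worked lines. Each numeric step holds full float precision in all steps; each reported figure sees exactly one rounding. All derived quantities, including totals, net glass mass, the yield, LOI, the three compositions, are computed starting from the weights at 999.9 lb of glass at full float precision, as they appear in the problem or answer text.
Oxide-by-oxide targets in 999.9 lb enamel:
  SiO2: 70.14% × 999.9 = 701.3 lb
  Al2O3: 5.604% × 999.9 = 56.03 lb
  Li2O: 24.25% × 999.9 = 242.5 lb
Balance tally, oxide-wise, with the batch weights as given, against the basis in use (target by target, the sums agree net of answer rounding effects):
  SiO2: 574.6·0.9950 + 202.2·0.6412 = 701.4 lb (target 701.3 lb)
  Al2O3: 574.6·0.003000 + 202.2·0.2686 = 56.03 lb (target 56.03 lb)
  Li2O: 563.1·0.4035 + 202.2·0.07540 = 242.5 lb (target 242.5 lb)
Glass-mass bookkeeping: batch Σ − ignition loss = 999.9 lb (the targets, summed, come to 999.8 lb; versus the stated basis of 999.9 lb — any gap is answer rounding).
Total batch = Σ batch = 1340 lb; the LOI term Σ batch·LOI equals 340.0 lb; yield = glass ÷ total batch = 74.62%.

Batch per 999.9 lb enamel:
  Li2CO3: 563.1 lb
  Quartz sand: 574.6 lb
  Spodumene concentrate: 202.2 lb
Total batch = 1340 lb; LOI loss = 340.0 lb; yield = 74.62%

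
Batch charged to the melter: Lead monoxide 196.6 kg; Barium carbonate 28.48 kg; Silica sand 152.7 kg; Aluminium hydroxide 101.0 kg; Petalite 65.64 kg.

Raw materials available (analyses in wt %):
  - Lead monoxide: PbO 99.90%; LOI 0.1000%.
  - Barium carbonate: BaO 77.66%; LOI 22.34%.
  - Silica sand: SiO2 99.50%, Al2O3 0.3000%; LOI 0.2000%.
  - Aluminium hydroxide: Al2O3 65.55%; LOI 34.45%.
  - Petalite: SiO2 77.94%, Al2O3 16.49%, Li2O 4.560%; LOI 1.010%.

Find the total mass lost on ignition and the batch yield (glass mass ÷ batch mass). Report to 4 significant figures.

Each numeric step runs at exact precision at every stage; mid-chain values are printed (rounded to four significant figures) across the worked steps; every reported number is rounded just once. All derived quantities, which include totals, five oxide percentages, ignition loss, the yield, glass mass, are computed in exact precision, as they appear in problem or answer, from the weighed amounts at 502.1 kg of glass.
Loss on ignition, line by line:
  Lead monoxide: 196.6 × 0.001000 = 0.1966 kg
  Barium carbonate: 28.48 × 0.2234 = 6.362 kg
  Silica sand: 152.7 × 0.002000 = 0.3054 kg
  Aluminium hydroxide: 101.0 × 0.3445 = 34.79 kg
  Petalite: 65.64 × 0.01010 = 0.6630 kg
Total LOI = 42.32 kg
Glass = batch − LOI = 544.4 − 42.32 = 502.1 kg

LOI loss = 42.32 kg; glass = 502.1 kg; yield = 92.23%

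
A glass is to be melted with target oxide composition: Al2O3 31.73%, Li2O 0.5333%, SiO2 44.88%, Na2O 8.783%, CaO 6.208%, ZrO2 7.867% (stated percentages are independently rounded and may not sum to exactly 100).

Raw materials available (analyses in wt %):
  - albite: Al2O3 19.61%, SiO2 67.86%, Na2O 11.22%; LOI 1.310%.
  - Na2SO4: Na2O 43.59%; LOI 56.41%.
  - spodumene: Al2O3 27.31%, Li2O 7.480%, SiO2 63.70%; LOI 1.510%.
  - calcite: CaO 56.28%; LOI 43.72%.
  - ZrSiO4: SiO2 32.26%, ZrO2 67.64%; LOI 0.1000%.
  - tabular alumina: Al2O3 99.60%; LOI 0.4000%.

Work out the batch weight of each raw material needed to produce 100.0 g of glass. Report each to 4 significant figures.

Batch per 100.0 g glass:
  albite: 53.91 g
  Na2SO4: 6.272 g
  spodumene: 7.130 g
  calcite: 11.03 g
  ZrSiO4: 11.63 g
  tabular alumina: 19.29 g
Total batch = 109.3 g; LOI loss = 9.263 g; yield = 91.52%

All internal work holds exact precision end to end. In-progress results are shown (rounded to 4 significant digits) between the steps; a single rounding produces every reported result — the derived quantities are carried in exact precision (LOI, the yield, net glass mass, six oxide percentages, totals) starting from the weights for 100.0 g of glass, as set out in the problem or answer text.
The oxide mass targets at 100.0 g glass:
  Al2O3: 31.73% × 100.0 = 31.73 g
  Li2O: 0.5333% × 100.0 = 0.5333 g
  SiO2: 44.88% × 100.0 = 44.88 g
  Na2O: 8.783% × 100.0 = 8.783 g
  CaO: 6.208% × 100.0 = 6.208 g
  ZrO2: 7.867% × 100.0 = 7.867 g
Checking each oxide sum per the reported batch figures, for the quoted basis mass (sum by sum, the targets are met inside rounding margins):
  Al2O3: 53.91·0.1961 + 7.130·0.2731 + 19.29·0.9960 = 31.73 g (target 31.73 g)
  Li2O: 7.130·0.07480 = 0.5333 g (target 0.5333 g)
  SiO2: 53.91·0.6786 + 7.130·0.6370 + 11.63·0.3226 = 44.88 g (target 44.88 g)
  Na2O: 53.91·0.1122 + 6.272·0.4359 = 8.783 g (target 8.783 g)
  CaO: 11.03·0.5628 = 6.208 g (target 6.208 g)
  ZrO2: 11.63·0.6764 = 7.867 g (target 7.867 g)
Consistency of the glass mass: total batch − LOI = 100.0 g (oxide target masses add up to 100.0 g; the stated basis being 100.0 g — any gap is answer rounding).
Batch total: Σ batch = 109.3 g; Σ batch·LOI gives LOI loss = 9.263 g; as yield: glass ÷ batch → 91.52%.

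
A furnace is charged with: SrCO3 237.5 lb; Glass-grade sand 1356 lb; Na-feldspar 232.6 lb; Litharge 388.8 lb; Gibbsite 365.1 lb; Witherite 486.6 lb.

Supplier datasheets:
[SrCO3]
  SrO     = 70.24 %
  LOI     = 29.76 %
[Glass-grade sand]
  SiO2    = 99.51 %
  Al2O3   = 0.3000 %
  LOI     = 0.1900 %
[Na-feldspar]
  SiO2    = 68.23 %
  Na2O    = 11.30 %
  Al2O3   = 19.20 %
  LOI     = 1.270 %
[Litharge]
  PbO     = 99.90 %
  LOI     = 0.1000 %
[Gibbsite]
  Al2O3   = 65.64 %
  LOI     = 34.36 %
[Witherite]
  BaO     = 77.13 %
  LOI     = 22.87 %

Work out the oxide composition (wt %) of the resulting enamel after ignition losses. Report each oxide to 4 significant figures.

Values along the way are printed (rounded to 4 significant figures) on the page. Every computation runs at full float precision at all times. Every reported value carries a single rounding. The derived quantities are rebuilt in exact precision (the six compositions, the totals, LOI, net glass mass, yield) from the weighed amounts for 2753 lb of glass as written in the problem or answer text.
Delivered oxide masses:
  SiO2: 1356·0.9951 + 232.6·0.6823 = 1508 lb
  Na2O: 232.6·0.1130 = 26.28 lb
  SrO: 237.5·0.7024 = 166.8 lb
  PbO: 388.8·0.9990 = 388.4 lb
  Al2O3: 1356·0.003000 + 232.6·0.1920 + 365.1·0.6564 = 288.4 lb
  BaO: 486.6·0.7713 = 375.3 lb
LOI: 237.5·0.2976 + 1356·0.001900 + 232.6·0.01270 + 388.8·0.001000 + 365.1·0.3436 + 486.6·0.2287 = 313.3 lb
Glass = total batch minus LOI = 3067 − 313.3 = 2753 lb (= Σ oxide masses)
wt % = 100 × oxide mass / glass mass

Glass mass = 2753 lb (batch 3067 − LOI 313.3).
Composition: SiO2 54.77%, Na2O 0.9546%, SrO 6.059%, PbO 14.11%, Al2O3 10.47%, BaO 13.63%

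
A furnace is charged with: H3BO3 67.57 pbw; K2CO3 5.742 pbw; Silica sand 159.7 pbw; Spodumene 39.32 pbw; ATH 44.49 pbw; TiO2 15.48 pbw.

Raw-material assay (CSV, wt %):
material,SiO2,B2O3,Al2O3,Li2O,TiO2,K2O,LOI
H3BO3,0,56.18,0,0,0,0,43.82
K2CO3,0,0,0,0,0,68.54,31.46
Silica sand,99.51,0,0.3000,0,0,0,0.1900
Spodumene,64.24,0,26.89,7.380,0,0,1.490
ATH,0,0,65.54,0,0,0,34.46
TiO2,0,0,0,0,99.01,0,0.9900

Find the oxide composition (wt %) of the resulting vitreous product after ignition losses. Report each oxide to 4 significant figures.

Glass mass = 284.5 pbw (batch 332.3 − LOI 47.79).
Composition: SiO2 64.73%, B2O3 13.34%, Al2O3 14.13%, Li2O 1.020%, TiO2 5.387%, K2O 1.383%

Working values are shown, rounded to four significant digits, across the worked steps. All arithmetic maintains full float precision from first step to last — every reported figure takes exactly one rounding; derived quantities, including six oxide percentages, totals, LOI, net glass mass, the yield, are computed starting from the weights for 284.5 pbw of glass at full float precision exactly as shown in problem or answer.
Delivered oxide masses:
  SiO2: 159.7·0.9951 + 39.32·0.6424 = 184.2 pbw
  B2O3: 67.57·0.5618 = 37.96 pbw
  Al2O3: 159.7·0.003000 + 39.32·0.2689 + 44.49·0.6554 = 40.21 pbw
  Li2O: 39.32·0.07380 = 2.902 pbw
  TiO2: 15.48·0.9901 = 15.33 pbw
  K2O: 5.742·0.6854 = 3.936 pbw
LOI: 67.57·0.4382 + 5.742·0.3146 + 159.7·0.001900 + 39.32·0.01490 + 44.49·0.3446 + 15.48·0.009900 = 47.79 pbw
Glass = total batch minus LOI = 332.3 − 47.79 = 284.5 pbw (= the summed oxide contributions)
percent share: oxide ÷ glass, ×100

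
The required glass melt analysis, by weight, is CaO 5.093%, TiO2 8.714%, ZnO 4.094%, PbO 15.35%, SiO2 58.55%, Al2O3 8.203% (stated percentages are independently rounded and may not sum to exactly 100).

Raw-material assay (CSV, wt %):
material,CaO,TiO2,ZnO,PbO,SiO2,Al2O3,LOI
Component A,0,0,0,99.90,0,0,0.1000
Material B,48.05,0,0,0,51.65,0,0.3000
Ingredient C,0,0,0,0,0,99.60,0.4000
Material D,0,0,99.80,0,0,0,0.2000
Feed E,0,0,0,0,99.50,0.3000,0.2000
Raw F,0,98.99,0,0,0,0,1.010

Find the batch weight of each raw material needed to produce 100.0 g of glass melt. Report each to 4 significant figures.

In-progress results appear rounded to four significant figures across the worked steps; the working math holds full float precision at each step — each reported result receives exactly one rounding. Derived quantities (net glass mass, the six compositions, ignition loss, totals, yield) are recomputed starting from the weights for 100.0 g of glass in full precision as set out in question or answer.
Oxide-by-oxide targets in 100.0 g glass melt:
  CaO: 5.093% × 100.0 = 5.093 g
  TiO2: 8.714% × 100.0 = 8.714 g
  ZnO: 4.094% × 100.0 = 4.094 g
  PbO: 15.35% × 100.0 = 15.35 g
  SiO2: 58.55% × 100.0 = 58.55 g
  Al2O3: 8.203% × 100.0 = 8.203 g
Sums-versus-targets review given the weights on record, at the basis given (sums match the target masses within answer rounding):
  CaO: 10.60·0.4805 = 5.093 g (target 5.093 g)
  TiO2: 8.803·0.9899 = 8.714 g (target 8.714 g)
  ZnO: 4.102·0.9980 = 4.094 g (target 4.094 g)
  PbO: 15.37·0.9990 = 15.35 g (target 15.35 g)
  SiO2: 10.60·0.5165 + 53.34·0.9950 = 58.55 g (target 58.55 g)
  Al2O3: 8.075·0.9960 + 53.34·0.003000 = 8.203 g (target 8.203 g)
Glass mass check: batch total minus LOI = 100.0 g (summing oxide targets gives 100.0 g; the stated basis being 100.0 g — a pure rounding effect).
Total batch = Σ batch = 100.3 g; ignition loss, Σ(batch × LOI) = 0.2833 g; yield, glass over the total, = 99.72%.

Batch per 100.0 g glass melt:
  Component A: 15.37 g
  Material B: 10.60 g
  Ingredient C: 8.075 g
  Material D: 4.102 g
  Feed E: 53.34 g
  Raw F: 8.803 g
Total batch = 100.3 g; LOI loss = 0.2833 g; yield = 99.72%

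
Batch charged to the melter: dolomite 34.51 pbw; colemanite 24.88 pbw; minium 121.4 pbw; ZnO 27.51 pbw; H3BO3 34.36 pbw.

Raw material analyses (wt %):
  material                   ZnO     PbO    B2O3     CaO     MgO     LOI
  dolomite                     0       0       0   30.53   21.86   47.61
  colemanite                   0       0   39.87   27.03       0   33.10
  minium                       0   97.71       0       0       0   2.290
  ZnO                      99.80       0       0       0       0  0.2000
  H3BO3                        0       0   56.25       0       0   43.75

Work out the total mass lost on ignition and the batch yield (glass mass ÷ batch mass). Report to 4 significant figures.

LOI loss = 42.53 pbw; glass = 200.1 pbw; yield = 82.47%

Values along the way are printed, with 4-significant-digit rounding, as written; every computation holds full float precision in all steps. Every reported value undergoes a single rounding — derived quantities (the totals, LOI, the yield, the five compositions, glass mass) are recomputed using the weight values on 200.1 pbw of glass at full float precision as written in problem or answer.
Loss on ignition, line by line:
  dolomite: 34.51 × 0.4761 = 16.43 pbw
  colemanite: 24.88 × 0.3310 = 8.235 pbw
  minium: 121.4 × 0.02290 = 2.780 pbw
  ZnO: 27.51 × 0.002000 = 0.05502 pbw
  H3BO3: 34.36 × 0.4375 = 15.03 pbw
Total LOI = 42.53 pbw
Glass = batch − LOI = 242.7 − 42.53 = 200.1 pbw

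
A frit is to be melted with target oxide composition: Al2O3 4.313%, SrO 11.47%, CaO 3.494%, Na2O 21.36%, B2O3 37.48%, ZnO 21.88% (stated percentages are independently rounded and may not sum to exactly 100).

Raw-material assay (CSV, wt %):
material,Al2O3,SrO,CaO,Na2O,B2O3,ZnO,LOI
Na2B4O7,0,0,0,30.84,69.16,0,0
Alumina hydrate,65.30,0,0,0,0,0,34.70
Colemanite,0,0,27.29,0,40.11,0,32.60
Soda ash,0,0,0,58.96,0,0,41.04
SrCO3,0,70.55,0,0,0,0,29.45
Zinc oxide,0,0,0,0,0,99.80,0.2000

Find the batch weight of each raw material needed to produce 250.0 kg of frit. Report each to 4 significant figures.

Working values appear, with 4-significant-figure rounding, within the worked lines; the whole derivation carries full float precision from first step to last; a single rounding produces every reported figure — derived quantities are recomputed from the weighed amounts for 250.0 kg of glass in exact precision (ignition loss, totals, net glass mass, yield, the six compositions) as set out in the problem or the answer.
Target oxide masses per 250.0 kg frit:
  Al2O3: 4.313% × 250.0 = 10.78 kg
  SrO: 11.47% × 250.0 = 28.68 kg
  CaO: 3.494% × 250.0 = 8.735 kg
  Na2O: 21.36% × 250.0 = 53.40 kg
  B2O3: 37.48% × 250.0 = 93.70 kg
  ZnO: 21.88% × 250.0 = 54.70 kg
Verifying the oxide balance with the batch weights as given, at the basis given (delivered sums recover each target once rounding is allowed for):
  Al2O3: 16.51·0.6530 = 10.78 kg (target 10.78 kg)
  SrO: 40.64·0.7055 = 28.67 kg (target 28.68 kg)
  CaO: 32.01·0.2729 = 8.736 kg (target 8.735 kg)
  Na2O: 116.9·0.3084 + 29.41·0.5896 = 53.39 kg (target 53.40 kg)
  B2O3: 116.9·0.6916 + 32.01·0.4011 = 93.69 kg (target 93.70 kg)
  ZnO: 54.81·0.9980 = 54.70 kg (target 54.70 kg)
Glass-mass closure: batch Σ − ignition loss = 250.0 kg (oxide target masses add up to 250.0 kg; versus the stated basis of 250.0 kg — a pure rounding effect).
Total batch = Σ batch = 290.3 kg; loss to ignition Σ batch·LOI = 40.31 kg; as yield: glass ÷ batch → 86.11%.

Batch per 250.0 kg frit:
  Na2B4O7: 116.9 kg
  Alumina hydrate: 16.51 kg
  Colemanite: 32.01 kg
  Soda ash: 29.41 kg
  SrCO3: 40.64 kg
  Zinc oxide: 54.81 kg
Total batch = 290.3 kg; LOI loss = 40.31 kg; yield = 86.11%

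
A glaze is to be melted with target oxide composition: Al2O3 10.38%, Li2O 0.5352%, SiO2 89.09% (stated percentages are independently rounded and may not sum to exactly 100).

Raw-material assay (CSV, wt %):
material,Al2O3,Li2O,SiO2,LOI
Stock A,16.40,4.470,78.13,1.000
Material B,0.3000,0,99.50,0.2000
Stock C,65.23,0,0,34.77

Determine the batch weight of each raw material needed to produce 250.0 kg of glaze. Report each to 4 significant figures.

Batch per 250.0 kg glaze:
  Stock A: 29.93 kg
  Material B: 200.3 kg
  Stock C: 31.34 kg
Total batch = 261.6 kg; LOI loss = 11.60 kg; yield = 95.57%

Working values are displayed, with 4-significant-digit rounding, when written out. Full precision is held through the solve. Exactly one rounding lands on every reported result — all derived quantities, including LOI, the three compositions, the totals, yield, net glass mass, are computed using the weight values at 250.0 kg of glass in exact precision, as they appear in the problem or the answer.
The oxide mass targets at 250.0 kg glaze:
  Al2O3: 10.38% × 250.0 = 25.95 kg
  Li2O: 0.5352% × 250.0 = 1.338 kg
  SiO2: 89.09% × 250.0 = 222.7 kg
Oxide-by-oxide audit applying the batch weights above, against the basis in use (sum by sum, the targets are met net of answer rounding effects):
  Al2O3: 29.93·0.1640 + 200.3·0.003000 + 31.34·0.6523 = 25.95 kg (target 25.95 kg)
  Li2O: 29.93·0.04470 = 1.338 kg (target 1.338 kg)
  SiO2: 29.93·0.7813 + 200.3·0.9950 = 222.7 kg (target 222.7 kg)
Mass balance on the glass: total batch − LOI = 250.0 kg (the Σ of target masses is 250.0 kg; with the basis standing at 250.0 kg — any gap is answer rounding).
Whole-batch sum: Σ batch = 261.6 kg; LOI loss = Σ batch·LOI = 11.60 kg; as yield: glass ÷ batch → 95.57%.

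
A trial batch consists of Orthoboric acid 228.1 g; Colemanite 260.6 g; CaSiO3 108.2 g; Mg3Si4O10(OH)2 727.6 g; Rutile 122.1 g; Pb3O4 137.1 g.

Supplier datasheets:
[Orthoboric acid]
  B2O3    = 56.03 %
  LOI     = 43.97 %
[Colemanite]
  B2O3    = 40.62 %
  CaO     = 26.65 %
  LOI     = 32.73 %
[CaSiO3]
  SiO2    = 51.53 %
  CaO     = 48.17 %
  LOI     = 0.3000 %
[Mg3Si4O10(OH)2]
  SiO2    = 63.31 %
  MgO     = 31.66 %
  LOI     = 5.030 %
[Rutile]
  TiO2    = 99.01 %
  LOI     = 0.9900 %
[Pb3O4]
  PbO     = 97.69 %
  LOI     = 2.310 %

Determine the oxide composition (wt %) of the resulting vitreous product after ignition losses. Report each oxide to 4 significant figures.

Glass mass = 1357 g (batch 1584 − LOI 226.9).
Composition: TiO2 8.910%, SiO2 38.06%, B2O3 17.22%, CaO 8.960%, MgO 16.98%, PbO 9.871%

Every computation holds full float precision all the way through. Working values are shown (rounded to 4 significant figures) at each printed step. Every reported result takes exactly one rounding — derived quantities (the six compositions, the totals, ignition loss, yield, net glass mass) are re-derived using the weight values at 1357 g of glass in full precision as written in the problem or answer text.
Oxide-by-oxide delivered mass:
  TiO2: 122.1·0.9901 = 120.9 g
  SiO2: 108.2·0.5153 + 727.6·0.6331 = 516.4 g
  B2O3: 228.1·0.5603 + 260.6·0.4062 = 233.7 g
  CaO: 260.6·0.2665 + 108.2·0.4817 = 121.6 g
  MgO: 727.6·0.3166 = 230.4 g
  PbO: 137.1·0.9769 = 133.9 g
LOI: 228.1·0.4397 + 260.6·0.3273 + 108.2·0.003000 + 727.6·0.05030 + 122.1·0.009900 + 137.1·0.02310 = 226.9 g
Glass = total batch minus LOI = 1584 − 226.9 = 1357 g (consistent with Σ oxide mass)
percent share: oxide ÷ glass, ×100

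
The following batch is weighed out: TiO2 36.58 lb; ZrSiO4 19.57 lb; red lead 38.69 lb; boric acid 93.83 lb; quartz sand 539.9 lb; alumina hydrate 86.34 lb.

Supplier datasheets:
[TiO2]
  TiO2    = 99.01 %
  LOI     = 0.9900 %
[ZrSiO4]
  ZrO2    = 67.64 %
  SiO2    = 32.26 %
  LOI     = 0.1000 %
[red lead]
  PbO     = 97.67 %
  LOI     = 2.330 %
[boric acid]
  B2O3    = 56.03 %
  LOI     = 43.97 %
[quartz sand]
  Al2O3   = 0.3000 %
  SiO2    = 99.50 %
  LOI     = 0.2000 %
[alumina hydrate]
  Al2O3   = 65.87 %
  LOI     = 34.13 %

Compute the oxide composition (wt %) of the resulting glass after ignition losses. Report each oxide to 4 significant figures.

Each numeric step keeps full float precision at each step — working values are shown rounded off to 4 significant figures in the printout; each reported value takes exactly one rounding — derived quantities are re-derived at full float precision (net glass mass, the yield, the totals, ignition loss, six oxide percentages) from the batch weights on 741.8 lb of glass as written in question or answer.
Mass of each oxide from the mix:
  TiO2: 36.58·0.9901 = 36.22 lb
  PbO: 38.69·0.9767 = 37.79 lb
  ZrO2: 19.57·0.6764 = 13.24 lb
  B2O3: 93.83·0.5603 = 52.57 lb
  Al2O3: 539.9·0.003000 + 86.34·0.6587 = 58.49 lb
  SiO2: 19.57·0.3226 + 539.9·0.9950 = 543.5 lb
LOI: 36.58·0.009900 + 19.57·0.001000 + 38.69·0.02330 + 93.83·0.4397 + 539.9·0.002000 + 86.34·0.3413 = 73.09 lb
Net of LOI, the glass mass = 814.9 − 73.09 = 741.8 lb (= Σ oxide masses)
each oxide over glass, ×100, is wt %

Glass mass = 741.8 lb (batch 814.9 − LOI 73.09).
Composition: TiO2 4.882%, PbO 5.094%, ZrO2 1.784%, B2O3 7.087%, Al2O3 7.885%, SiO2 73.27%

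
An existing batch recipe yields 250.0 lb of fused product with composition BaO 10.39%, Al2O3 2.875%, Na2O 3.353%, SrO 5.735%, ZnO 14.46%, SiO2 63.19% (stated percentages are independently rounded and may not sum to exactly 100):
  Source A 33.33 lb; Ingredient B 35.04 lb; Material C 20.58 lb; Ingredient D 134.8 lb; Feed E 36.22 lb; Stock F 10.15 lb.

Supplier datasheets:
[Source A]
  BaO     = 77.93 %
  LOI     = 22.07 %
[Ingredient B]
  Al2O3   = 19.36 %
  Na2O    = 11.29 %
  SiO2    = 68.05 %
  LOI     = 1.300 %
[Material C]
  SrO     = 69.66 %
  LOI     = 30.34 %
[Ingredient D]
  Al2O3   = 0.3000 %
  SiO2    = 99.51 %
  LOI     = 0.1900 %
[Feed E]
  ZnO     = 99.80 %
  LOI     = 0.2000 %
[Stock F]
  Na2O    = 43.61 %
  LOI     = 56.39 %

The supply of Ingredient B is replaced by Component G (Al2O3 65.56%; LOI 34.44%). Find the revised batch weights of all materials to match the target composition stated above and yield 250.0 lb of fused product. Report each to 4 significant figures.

All internal work holds full precision from start to finish. Intermediates appear (rounded to 4 significant digits) within the worked lines. Exactly one rounding lands on each reported value. All derived quantities (six oxide percentages, yield, ignition loss, the totals, glass mass) are carried from the weighed amounts at 250.0 lb of glass at full precision as written in either problem or answer.
Per-oxide target masses for 250.0 lb fused product:
  BaO: 10.39% × 250.0 = 25.98 lb
  Al2O3: 2.875% × 250.0 = 7.188 lb
  Na2O: 3.353% × 250.0 = 8.382 lb
  SrO: 5.735% × 250.0 = 14.34 lb
  ZnO: 14.46% × 250.0 = 36.15 lb
  SiO2: 63.19% × 250.0 = 158.0 lb
Mass-balance tally per oxide with the batch weights as given, on the stated basis (every target is met by its sum inside rounding margins):
  BaO: 33.33·0.7793 = 25.97 lb (target 25.98 lb)
  Al2O3: 10.24·0.6556 + 158.8·0.003000 = 7.190 lb (target 7.188 lb)
  Na2O: 19.22·0.4361 = 8.382 lb (target 8.382 lb)
  SrO: 20.58·0.6966 = 14.34 lb (target 14.34 lb)
  ZnO: 36.22·0.9980 = 36.15 lb (target 36.15 lb)
  SiO2: 158.8·0.9951 = 158.0 lb (target 158.0 lb)
Glass-mass closure: Σ batch − LOI loss = 250.1 lb (per-oxide target masses sum to 250.0 lb; the stated basis being 250.0 lb — differing by rounding only).
Summing the batch: Σ batch = 278.4 lb; ignition loss, Σ(batch × LOI) = 28.34 lb; the yield ratio, glass ÷ batch: 89.82%.

Revised batch per 250.0 lb fused product:
  Source A: 33.33 lb
  Component G: 10.24 lb
  Material C: 20.58 lb
  Ingredient D: 158.8 lb
  Feed E: 36.22 lb
  Stock F: 19.22 lb
Total batch = 278.4 lb; LOI loss = 28.34 lb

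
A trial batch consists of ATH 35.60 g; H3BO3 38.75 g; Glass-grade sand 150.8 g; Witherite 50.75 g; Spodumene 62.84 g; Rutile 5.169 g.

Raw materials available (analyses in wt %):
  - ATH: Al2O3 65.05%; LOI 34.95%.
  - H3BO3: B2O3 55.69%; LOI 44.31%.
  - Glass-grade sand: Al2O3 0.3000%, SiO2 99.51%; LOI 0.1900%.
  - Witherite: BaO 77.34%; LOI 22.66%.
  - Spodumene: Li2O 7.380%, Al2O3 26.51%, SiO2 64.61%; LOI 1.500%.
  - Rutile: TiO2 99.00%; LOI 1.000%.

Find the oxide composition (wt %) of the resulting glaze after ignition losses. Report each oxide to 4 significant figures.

All arithmetic holds full precision at every stage. In-progress results are shown (rounded to four significant digits) on the page — every reported value carries a single rounding — the derived quantities (the six compositions, ignition loss, yield, totals, net glass mass) are rebuilt from the batch weights per 301.5 g of glass at full float precision as set out in the question or the answer.
Per-oxide mass from batch:
  B2O3: 38.75·0.5569 = 21.58 g
  BaO: 50.75·0.7734 = 39.25 g
  Li2O: 62.84·0.07380 = 4.638 g
  Al2O3: 35.60·0.6505 + 150.8·0.003000 + 62.84·0.2651 = 40.27 g
  SiO2: 150.8·0.9951 + 62.84·0.6461 = 190.7 g
  TiO2: 5.169·0.9900 = 5.117 g
LOI: 35.60·0.3495 + 38.75·0.4431 + 150.8·0.001900 + 50.75·0.2266 + 62.84·0.01500 + 5.169·0.01000 = 42.39 g
Glass = total batch minus LOI = 343.9 − 42.39 = 301.5 g (= the summed oxide contributions)
percent share: oxide ÷ glass, ×100

Glass mass = 301.5 g (batch 343.9 − LOI 42.39).
Composition: B2O3 7.157%, BaO 13.02%, Li2O 1.538%, Al2O3 13.36%, SiO2 63.23%, TiO2 1.697%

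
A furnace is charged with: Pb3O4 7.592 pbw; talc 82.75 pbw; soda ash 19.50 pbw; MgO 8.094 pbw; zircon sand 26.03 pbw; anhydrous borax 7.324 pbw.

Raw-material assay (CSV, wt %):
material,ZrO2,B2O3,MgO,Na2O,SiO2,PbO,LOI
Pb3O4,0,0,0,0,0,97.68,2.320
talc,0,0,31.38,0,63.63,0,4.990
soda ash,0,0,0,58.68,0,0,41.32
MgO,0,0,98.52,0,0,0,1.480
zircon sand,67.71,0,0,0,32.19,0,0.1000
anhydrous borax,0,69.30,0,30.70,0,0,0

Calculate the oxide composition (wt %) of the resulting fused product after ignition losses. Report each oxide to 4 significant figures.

All internal work holds exact precision all the way through; in-progress results are displayed, rounded to four significant digits, between the steps; each reported value is rounded a single time. All derived quantities (ignition loss, net glass mass, the yield, the totals, six oxide percentages) are computed in full precision from the batch weights for 138.8 pbw of glass exactly as printed in either problem or answer.
Per-oxide mass from batch:
  ZrO2: 26.03·0.6771 = 17.62 pbw
  B2O3: 7.324·0.6930 = 5.076 pbw
  MgO: 82.75·0.3138 + 8.094·0.9852 = 33.94 pbw
  Na2O: 19.50·0.5868 + 7.324·0.3070 = 13.69 pbw
  SiO2: 82.75·0.6363 + 26.03·0.3219 = 61.03 pbw
  PbO: 7.592·0.9768 = 7.416 pbw
LOI: 7.592·0.02320 + 82.75·0.04990 + 19.50·0.4132 + 8.094·0.01480 + 26.03·0.001000 = 12.51 pbw
Glass = total batch minus LOI = 151.3 − 12.51 = 138.8 pbw (the oxide masses sum to this)
wt %: oxide over glass, times 100

Glass mass = 138.8 pbw (batch 151.3 − LOI 12.51).
Composition: ZrO2 12.70%, B2O3 3.657%, MgO 24.46%, Na2O 9.865%, SiO2 43.98%, PbO 5.344%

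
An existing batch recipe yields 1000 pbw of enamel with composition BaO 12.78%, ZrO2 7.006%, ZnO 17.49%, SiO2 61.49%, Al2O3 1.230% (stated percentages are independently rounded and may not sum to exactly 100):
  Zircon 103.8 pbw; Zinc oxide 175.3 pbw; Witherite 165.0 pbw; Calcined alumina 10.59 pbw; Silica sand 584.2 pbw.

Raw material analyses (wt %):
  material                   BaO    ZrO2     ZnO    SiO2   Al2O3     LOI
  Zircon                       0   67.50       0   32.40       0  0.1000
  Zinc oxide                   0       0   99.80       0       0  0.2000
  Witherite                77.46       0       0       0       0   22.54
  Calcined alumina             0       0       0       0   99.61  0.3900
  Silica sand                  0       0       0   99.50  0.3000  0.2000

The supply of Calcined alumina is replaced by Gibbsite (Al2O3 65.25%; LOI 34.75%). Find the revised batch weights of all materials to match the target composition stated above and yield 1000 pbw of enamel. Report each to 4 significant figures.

Revised batch per 1000 pbw enamel:
  Zircon: 103.8 pbw
  Zinc oxide: 175.3 pbw
  Witherite: 165.0 pbw
  Gibbsite: 16.16 pbw
  Silica sand: 584.2 pbw
Total batch = 1044 pbw; LOI loss = 44.43 pbw

Mid-chain values are displayed rounded off to 4 significant figures between the steps; every computation keeps full float precision from first step to last. Each reported value is rounded exactly once — the derived quantities (five oxide percentages, totals, net glass mass, the yield, ignition loss) are re-derived from the weighed amounts per 1000 pbw of glass in full precision, as they appear in the problem or the answer.
Target oxide masses per 1000 pbw enamel:
  BaO: 12.78% × 1000 = 127.8 pbw
  ZrO2: 7.006% × 1000 = 70.06 pbw
  ZnO: 17.49% × 1000 = 174.9 pbw
  SiO2: 61.49% × 1000 = 614.9 pbw
  Al2O3: 1.230% × 1000 = 12.30 pbw
Mass-balance tally per oxide with the batch weights as given, for the quoted basis mass (every target is met by its sum once rounding is allowed for):
  BaO: 165.0·0.7746 = 127.8 pbw (target 127.8 pbw)
  ZrO2: 103.8·0.6750 = 70.06 pbw (target 70.06 pbw)
  ZnO: 175.3·0.9980 = 174.9 pbw (target 174.9 pbw)
  SiO2: 103.8·0.3240 + 584.2·0.9950 = 614.9 pbw (target 614.9 pbw)
  Al2O3: 16.16·0.6525 + 584.2·0.003000 = 12.30 pbw (target 12.30 pbw)
Glass-mass sanity pass: total charge less LOI = 1000 pbw (targets for the oxides total 1000 pbw; against the stated basis, 1000 pbw — differing by rounding only).
Whole-batch sum: Σ batch = 1044 pbw; the LOI term Σ batch·LOI equals 44.43 pbw; yield = glass ÷ total batch = 95.75%.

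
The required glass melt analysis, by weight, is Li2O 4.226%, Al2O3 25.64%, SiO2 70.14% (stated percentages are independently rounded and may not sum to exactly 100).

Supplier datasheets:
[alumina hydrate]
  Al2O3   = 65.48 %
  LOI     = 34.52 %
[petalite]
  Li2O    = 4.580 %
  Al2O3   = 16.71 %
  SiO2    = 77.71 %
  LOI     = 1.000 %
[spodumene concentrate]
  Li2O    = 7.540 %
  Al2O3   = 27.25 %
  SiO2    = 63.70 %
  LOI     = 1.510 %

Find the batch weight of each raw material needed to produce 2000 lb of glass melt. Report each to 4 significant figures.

Working values appear, rounded to four significant digits, alongside each step. Every computation runs at exact precision from first step to last. Every reported number carries a single rounding. The derived quantities are recomputed at full float precision (glass mass, LOI, yield, three oxide percentages, totals) starting from the weights at 2000 lb of glass, as they appear in problem or answer.
Target oxide masses per 2000 lb glass melt:
  Li2O: 4.226% × 2000 = 84.52 lb
  Al2O3: 25.64% × 2000 = 512.8 lb
  SiO2: 70.14% × 2000 = 1403 lb
Balance tally, oxide-wise, working from each reported weight, on the stated basis (summed amounts equal target values inside rounding margins):
  Li2O: 1765·0.04580 + 48.69·0.07540 = 84.51 lb (target 84.52 lb)
  Al2O3: 312.4·0.6548 + 1765·0.1671 + 48.69·0.2725 = 512.8 lb (target 512.8 lb)
  SiO2: 1765·0.7771 + 48.69·0.6370 = 1403 lb (target 1403 lb)
Glass-mass bookkeeping: whole batch net of LOI = 2000 lb (oxide target masses add up to 2000 lb; versus the stated basis of 2000 lb — a pure rounding effect).
Summing the batch: Σ batch = 2126 lb; LOI loss = Σ batch·LOI = 126.2 lb; yield = glass ÷ total batch = 94.06%.

Batch per 2000 lb glass melt:
  alumina hydrate: 312.4 lb
  petalite: 1765 lb
  spodumene concentrate: 48.69 lb
Total batch = 2126 lb; LOI loss = 126.2 lb; yield = 94.06%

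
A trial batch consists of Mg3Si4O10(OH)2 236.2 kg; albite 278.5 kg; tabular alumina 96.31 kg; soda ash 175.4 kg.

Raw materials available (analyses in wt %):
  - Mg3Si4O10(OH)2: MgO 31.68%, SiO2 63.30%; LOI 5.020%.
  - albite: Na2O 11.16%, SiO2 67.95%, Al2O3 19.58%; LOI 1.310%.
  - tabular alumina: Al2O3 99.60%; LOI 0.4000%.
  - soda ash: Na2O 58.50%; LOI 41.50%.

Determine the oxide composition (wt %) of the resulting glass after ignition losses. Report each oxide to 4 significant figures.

Full precision is held from start to finish. In-progress results are shown (rounded to four significant digits) in the working. Every reported value undergoes a single rounding — all derived quantities (net glass mass, the four compositions, the yield, ignition loss, the totals) are re-derived at exact precision using the weight values per 697.7 kg of glass, as written in the question or the answer.
Per-oxide mass from batch:
  MgO: 236.2·0.3168 = 74.83 kg
  Na2O: 278.5·0.1116 + 175.4·0.5850 = 133.7 kg
  SiO2: 236.2·0.6330 + 278.5·0.6795 = 338.8 kg
  Al2O3: 278.5·0.1958 + 96.31·0.9960 = 150.5 kg
LOI: 236.2·0.05020 + 278.5·0.01310 + 96.31·0.004000 + 175.4·0.4150 = 88.68 kg
batch − LOI leaves glass = 786.4 − 88.68 = 697.7 kg (the oxide masses sum to this)
wt % = 100 × oxide mass / glass mass

Glass mass = 697.7 kg (batch 786.4 − LOI 88.68).
Composition: MgO 10.72%, Na2O 19.16%, SiO2 48.55%, Al2O3 21.56%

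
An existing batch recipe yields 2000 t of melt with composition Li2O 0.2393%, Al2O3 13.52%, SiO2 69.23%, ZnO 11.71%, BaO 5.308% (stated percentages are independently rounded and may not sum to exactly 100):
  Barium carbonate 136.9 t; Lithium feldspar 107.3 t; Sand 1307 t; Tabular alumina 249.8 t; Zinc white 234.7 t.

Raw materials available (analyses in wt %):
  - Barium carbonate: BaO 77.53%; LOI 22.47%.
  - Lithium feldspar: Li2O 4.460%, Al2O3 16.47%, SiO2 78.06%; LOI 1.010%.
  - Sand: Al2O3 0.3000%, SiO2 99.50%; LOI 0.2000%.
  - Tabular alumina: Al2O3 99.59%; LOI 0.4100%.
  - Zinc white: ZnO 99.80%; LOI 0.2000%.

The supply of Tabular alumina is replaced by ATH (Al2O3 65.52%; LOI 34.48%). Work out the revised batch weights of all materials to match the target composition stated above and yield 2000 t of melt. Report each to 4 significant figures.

Intermediates are printed rounded to four significant digits as written — each numeric step maintains full precision from first step to last; every reported number sees exactly one rounding. The derived quantities (the yield, totals, glass mass, five oxide percentages, ignition loss) are computed at full precision starting from the weights per 2000 t of glass, as quoted within either problem or answer.
Target oxide masses per 2000 t melt:
  Li2O: 0.2393% × 2000 = 4.786 t
  Al2O3: 13.52% × 2000 = 270.4 t
  SiO2: 69.23% × 2000 = 1385 t
  ZnO: 11.71% × 2000 = 234.2 t
  BaO: 5.308% × 2000 = 106.2 t
Oxide-by-oxide audit applying the batch weights above, relative to the basis at hand (each sum matches its target mass modulo rounding of the values):
  Li2O: 107.3·0.04460 = 4.786 t (target 4.786 t)
  Al2O3: 107.3·0.1647 + 1307·0.003000 + 379.7·0.6552 = 270.4 t (target 270.4 t)
  SiO2: 107.3·0.7806 + 1307·0.9950 = 1384 t (target 1385 t)
  ZnO: 234.7·0.9980 = 234.2 t (target 234.2 t)
  BaO: 136.9·0.7753 = 106.1 t (target 106.2 t)
Glass-mass sanity pass: batch Σ − ignition loss = 2000 t (the Σ of target masses is 2000 t; against the stated basis, 2000 t — gaps are rounding artifacts).
Total batch = Σ batch = 2166 t; Σ batch·LOI gives LOI loss = 165.8 t; as yield: glass ÷ batch → 92.34%.

Revised batch per 2000 t melt:
  Barium carbonate: 136.9 t
  Lithium feldspar: 107.3 t
  Sand: 1307 t
  ATH: 379.7 t
  Zinc white: 234.7 t
Total batch = 2166 t; LOI loss = 165.8 t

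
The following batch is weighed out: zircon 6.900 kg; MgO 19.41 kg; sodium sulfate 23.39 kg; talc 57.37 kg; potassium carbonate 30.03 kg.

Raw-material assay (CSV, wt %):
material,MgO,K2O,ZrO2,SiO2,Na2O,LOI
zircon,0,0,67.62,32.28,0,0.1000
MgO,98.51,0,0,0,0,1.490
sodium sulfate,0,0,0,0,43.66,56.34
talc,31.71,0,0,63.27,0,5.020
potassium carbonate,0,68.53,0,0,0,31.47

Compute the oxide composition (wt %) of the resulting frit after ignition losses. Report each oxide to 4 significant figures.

The working math carries exact precision at every stage. The intermediate values appear, rounded to four significant digits, on the page; each reported figure takes just one rounding — derived quantities are carried from the batch weights at 111.3 kg of glass at full float precision (five oxide percentages, LOI, totals, yield, glass mass) precisely as stated by the problem or the answer.
Delivered oxide masses:
  MgO: 19.41·0.9851 + 57.37·0.3171 = 37.31 kg
  K2O: 30.03·0.6853 = 20.58 kg
  ZrO2: 6.900·0.6762 = 4.666 kg
  SiO2: 6.900·0.3228 + 57.37·0.6327 = 38.53 kg
  Na2O: 23.39·0.4366 = 10.21 kg
LOI: 6.900·0.001000 + 19.41·0.01490 + 23.39·0.5634 + 57.37·0.05020 + 30.03·0.3147 = 25.80 kg
batch − LOI leaves glass = 137.1 − 25.80 = 111.3 kg (matching Σ of the oxides)
each wt % is 100 × oxide ÷ glass

Glass mass = 111.3 kg (batch 137.1 − LOI 25.80).
Composition: MgO 33.53%, K2O 18.49%, ZrO2 4.192%, SiO2 34.62%, Na2O 9.176%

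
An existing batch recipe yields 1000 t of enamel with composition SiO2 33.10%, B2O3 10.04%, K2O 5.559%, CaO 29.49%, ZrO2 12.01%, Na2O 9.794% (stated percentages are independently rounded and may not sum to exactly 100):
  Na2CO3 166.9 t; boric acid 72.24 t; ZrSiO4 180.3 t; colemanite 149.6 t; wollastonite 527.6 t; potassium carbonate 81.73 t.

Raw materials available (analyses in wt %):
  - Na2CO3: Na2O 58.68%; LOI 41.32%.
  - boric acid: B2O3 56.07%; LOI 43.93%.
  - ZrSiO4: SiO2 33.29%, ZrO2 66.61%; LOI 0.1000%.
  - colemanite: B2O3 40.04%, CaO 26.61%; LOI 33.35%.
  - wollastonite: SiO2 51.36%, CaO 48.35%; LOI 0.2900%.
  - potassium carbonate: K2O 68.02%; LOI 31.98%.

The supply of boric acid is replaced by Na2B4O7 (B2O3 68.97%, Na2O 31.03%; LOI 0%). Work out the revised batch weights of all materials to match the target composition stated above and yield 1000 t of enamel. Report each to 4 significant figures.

Rounding to four significant figures applies to each intermediate as printed. Full precision is held through every step — every reported figure is rounded only once. All derived quantities are recomputed at exact precision (net glass mass, LOI, yield, totals, the six compositions) from the batch weights on 1000 t of glass precisely as stated by the question or the answer.
Oxide-by-oxide targets in 1000 t enamel:
  SiO2: 33.10% × 1000 = 331.0 t
  B2O3: 10.04% × 1000 = 100.4 t
  K2O: 5.559% × 1000 = 55.59 t
  CaO: 29.49% × 1000 = 294.9 t
  ZrO2: 12.01% × 1000 = 120.1 t
  Na2O: 9.794% × 1000 = 97.94 t
Sums-versus-targets review per the reported batch figures, on the stated basis (sums match the target masses inside rounding margins):
  SiO2: 180.3·0.3329 + 527.6·0.5136 = 331.0 t (target 331.0 t)
  B2O3: 58.73·0.6897 + 149.6·0.4004 = 100.4 t (target 100.4 t)
  K2O: 81.73·0.6802 = 55.59 t (target 55.59 t)
  CaO: 149.6·0.2661 + 527.6·0.4835 = 294.9 t (target 294.9 t)
  ZrO2: 180.3·0.6661 = 120.1 t (target 120.1 t)
  Na2O: 135.8·0.5868 + 58.73·0.3103 = 97.91 t (target 97.94 t)
Glass mass check: Σ batch − LOI loss = 999.9 t (the Σ of target masses is 999.9 t; with the basis standing at 1000 t — rounding explains the deltas).
Total batch = Σ batch = 1134 t; loss to ignition Σ batch·LOI = 133.9 t; yield: glass divided by total = 88.19%.

Revised batch per 1000 t enamel:
  Na2CO3: 135.8 t
  Na2B4O7: 58.73 t
  ZrSiO4: 180.3 t
  colemanite: 149.6 t
  wollastonite: 527.6 t
  potassium carbonate: 81.73 t
Total batch = 1134 t; LOI loss = 133.9 t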